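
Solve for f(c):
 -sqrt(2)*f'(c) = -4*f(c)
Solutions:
 f(c) = C1*exp(2*sqrt(2)*c)


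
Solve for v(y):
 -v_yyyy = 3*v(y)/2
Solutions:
 v(y) = (C1*sin(6^(1/4)*y/2) + C2*cos(6^(1/4)*y/2))*exp(-6^(1/4)*y/2) + (C3*sin(6^(1/4)*y/2) + C4*cos(6^(1/4)*y/2))*exp(6^(1/4)*y/2)


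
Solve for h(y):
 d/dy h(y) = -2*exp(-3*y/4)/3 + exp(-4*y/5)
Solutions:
 h(y) = C1 + 8*exp(-3*y/4)/9 - 5*exp(-4*y/5)/4


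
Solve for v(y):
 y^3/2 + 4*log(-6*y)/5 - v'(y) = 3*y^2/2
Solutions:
 v(y) = C1 + y^4/8 - y^3/2 + 4*y*log(-y)/5 + 4*y*(-1 + log(6))/5


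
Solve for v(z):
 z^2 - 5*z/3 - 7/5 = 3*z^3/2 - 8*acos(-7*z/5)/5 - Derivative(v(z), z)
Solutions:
 v(z) = C1 + 3*z^4/8 - z^3/3 + 5*z^2/6 - 8*z*acos(-7*z/5)/5 + 7*z/5 - 8*sqrt(25 - 49*z^2)/35


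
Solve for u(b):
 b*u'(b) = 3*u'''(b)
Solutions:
 u(b) = C1 + Integral(C2*airyai(3^(2/3)*b/3) + C3*airybi(3^(2/3)*b/3), b)


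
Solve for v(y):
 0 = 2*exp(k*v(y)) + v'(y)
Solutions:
 v(y) = Piecewise((log(1/(C1*k + 2*k*y))/k, Ne(k, 0)), (nan, True))
 v(y) = Piecewise((C1 - 2*y, Eq(k, 0)), (nan, True))


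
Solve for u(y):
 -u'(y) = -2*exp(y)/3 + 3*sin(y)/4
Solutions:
 u(y) = C1 + 2*exp(y)/3 + 3*cos(y)/4


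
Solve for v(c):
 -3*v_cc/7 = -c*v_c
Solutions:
 v(c) = C1 + C2*erfi(sqrt(42)*c/6)


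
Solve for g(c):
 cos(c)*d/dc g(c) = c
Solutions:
 g(c) = C1 + Integral(c/cos(c), c)


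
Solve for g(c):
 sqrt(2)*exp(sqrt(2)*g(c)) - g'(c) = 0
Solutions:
 g(c) = sqrt(2)*(2*log(-1/(C1 + sqrt(2)*c)) - log(2))/4


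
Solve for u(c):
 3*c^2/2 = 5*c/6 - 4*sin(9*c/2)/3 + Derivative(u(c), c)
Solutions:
 u(c) = C1 + c^3/2 - 5*c^2/12 - 8*cos(9*c/2)/27


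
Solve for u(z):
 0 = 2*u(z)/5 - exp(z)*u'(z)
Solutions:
 u(z) = C1*exp(-2*exp(-z)/5)


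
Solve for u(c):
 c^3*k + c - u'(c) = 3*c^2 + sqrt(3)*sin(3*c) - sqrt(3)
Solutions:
 u(c) = C1 + c^4*k/4 - c^3 + c^2/2 + sqrt(3)*c + sqrt(3)*cos(3*c)/3


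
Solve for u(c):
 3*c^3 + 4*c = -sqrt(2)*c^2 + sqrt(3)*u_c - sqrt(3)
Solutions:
 u(c) = C1 + sqrt(3)*c^4/4 + sqrt(6)*c^3/9 + 2*sqrt(3)*c^2/3 + c


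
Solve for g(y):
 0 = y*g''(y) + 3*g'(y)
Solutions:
 g(y) = C1 + C2/y^2


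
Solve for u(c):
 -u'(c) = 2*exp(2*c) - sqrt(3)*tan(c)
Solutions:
 u(c) = C1 - exp(2*c) - sqrt(3)*log(cos(c))


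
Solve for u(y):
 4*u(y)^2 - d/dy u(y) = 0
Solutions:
 u(y) = -1/(C1 + 4*y)


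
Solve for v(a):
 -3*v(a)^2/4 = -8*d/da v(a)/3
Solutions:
 v(a) = -32/(C1 + 9*a)


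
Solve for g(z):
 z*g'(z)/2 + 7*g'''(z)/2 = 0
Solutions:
 g(z) = C1 + Integral(C2*airyai(-7^(2/3)*z/7) + C3*airybi(-7^(2/3)*z/7), z)


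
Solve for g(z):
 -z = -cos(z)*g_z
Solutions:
 g(z) = C1 + Integral(z/cos(z), z)


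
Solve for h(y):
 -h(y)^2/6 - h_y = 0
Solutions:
 h(y) = 6/(C1 + y)


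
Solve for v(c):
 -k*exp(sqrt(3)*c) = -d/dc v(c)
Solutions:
 v(c) = C1 + sqrt(3)*k*exp(sqrt(3)*c)/3


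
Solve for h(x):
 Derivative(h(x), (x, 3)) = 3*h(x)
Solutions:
 h(x) = C3*exp(3^(1/3)*x) + (C1*sin(3^(5/6)*x/2) + C2*cos(3^(5/6)*x/2))*exp(-3^(1/3)*x/2)


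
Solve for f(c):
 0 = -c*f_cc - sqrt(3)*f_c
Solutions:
 f(c) = C1 + C2*c^(1 - sqrt(3))


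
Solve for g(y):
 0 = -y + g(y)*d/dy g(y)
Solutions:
 g(y) = -sqrt(C1 + y^2)
 g(y) = sqrt(C1 + y^2)


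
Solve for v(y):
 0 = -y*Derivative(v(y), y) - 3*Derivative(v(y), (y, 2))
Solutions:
 v(y) = C1 + C2*erf(sqrt(6)*y/6)


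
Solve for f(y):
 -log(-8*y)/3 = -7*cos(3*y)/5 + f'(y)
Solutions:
 f(y) = C1 - y*log(-y)/3 - y*log(2) + y/3 + 7*sin(3*y)/15


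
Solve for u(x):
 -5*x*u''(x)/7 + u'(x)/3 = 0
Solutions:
 u(x) = C1 + C2*x^(22/15)


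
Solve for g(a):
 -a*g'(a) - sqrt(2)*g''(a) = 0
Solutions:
 g(a) = C1 + C2*erf(2^(1/4)*a/2)


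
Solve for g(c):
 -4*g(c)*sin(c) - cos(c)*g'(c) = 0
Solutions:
 g(c) = C1*cos(c)^4


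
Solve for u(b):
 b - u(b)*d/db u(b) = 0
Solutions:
 u(b) = -sqrt(C1 + b^2)
 u(b) = sqrt(C1 + b^2)


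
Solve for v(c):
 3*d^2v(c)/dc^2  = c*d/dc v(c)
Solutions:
 v(c) = C1 + C2*erfi(sqrt(6)*c/6)


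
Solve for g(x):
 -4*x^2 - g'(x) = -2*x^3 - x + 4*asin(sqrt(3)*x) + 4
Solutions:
 g(x) = C1 + x^4/2 - 4*x^3/3 + x^2/2 - 4*x*asin(sqrt(3)*x) - 4*x - 4*sqrt(3)*sqrt(1 - 3*x^2)/3


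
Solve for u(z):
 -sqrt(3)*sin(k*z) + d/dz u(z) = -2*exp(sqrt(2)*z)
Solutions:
 u(z) = C1 - sqrt(2)*exp(sqrt(2)*z) - sqrt(3)*cos(k*z)/k


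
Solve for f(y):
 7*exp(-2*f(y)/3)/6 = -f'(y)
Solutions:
 f(y) = 3*log(-sqrt(C1 - 7*y)) - 3*log(3)
 f(y) = 3*log(C1 - 7*y)/2 - 3*log(3)


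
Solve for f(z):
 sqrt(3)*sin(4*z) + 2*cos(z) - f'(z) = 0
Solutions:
 f(z) = C1 + 2*sin(z) - sqrt(3)*cos(4*z)/4


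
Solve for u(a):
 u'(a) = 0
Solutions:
 u(a) = C1


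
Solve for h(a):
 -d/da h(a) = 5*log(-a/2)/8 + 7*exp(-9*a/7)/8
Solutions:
 h(a) = C1 - 5*a*log(-a)/8 + 5*a*(log(2) + 1)/8 + 49*exp(-9*a/7)/72


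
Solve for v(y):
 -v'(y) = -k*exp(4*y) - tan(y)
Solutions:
 v(y) = C1 + k*exp(4*y)/4 - log(cos(y))


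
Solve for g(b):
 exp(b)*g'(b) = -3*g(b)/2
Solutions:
 g(b) = C1*exp(3*exp(-b)/2)


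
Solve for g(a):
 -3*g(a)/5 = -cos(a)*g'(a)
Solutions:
 g(a) = C1*(sin(a) + 1)^(3/10)/(sin(a) - 1)^(3/10)


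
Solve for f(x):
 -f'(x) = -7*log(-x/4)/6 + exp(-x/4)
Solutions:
 f(x) = C1 + 7*x*log(-x)/6 + 7*x*(-2*log(2) - 1)/6 + 4*exp(-x/4)


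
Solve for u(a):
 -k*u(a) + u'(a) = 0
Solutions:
 u(a) = C1*exp(a*k)


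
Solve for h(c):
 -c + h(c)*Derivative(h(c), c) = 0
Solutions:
 h(c) = -sqrt(C1 + c^2)
 h(c) = sqrt(C1 + c^2)


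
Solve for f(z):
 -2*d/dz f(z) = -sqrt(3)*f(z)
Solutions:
 f(z) = C1*exp(sqrt(3)*z/2)


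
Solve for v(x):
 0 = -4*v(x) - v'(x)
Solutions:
 v(x) = C1*exp(-4*x)


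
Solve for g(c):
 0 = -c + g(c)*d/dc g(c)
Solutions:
 g(c) = -sqrt(C1 + c^2)
 g(c) = sqrt(C1 + c^2)


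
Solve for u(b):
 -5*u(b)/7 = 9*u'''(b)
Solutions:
 u(b) = C3*exp(-735^(1/3)*b/21) + (C1*sin(245^(1/3)*3^(5/6)*b/42) + C2*cos(245^(1/3)*3^(5/6)*b/42))*exp(735^(1/3)*b/42)


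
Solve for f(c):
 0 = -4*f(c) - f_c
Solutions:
 f(c) = C1*exp(-4*c)


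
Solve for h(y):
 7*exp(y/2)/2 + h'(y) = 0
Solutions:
 h(y) = C1 - 7*exp(y/2)


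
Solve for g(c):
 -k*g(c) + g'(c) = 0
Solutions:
 g(c) = C1*exp(c*k)


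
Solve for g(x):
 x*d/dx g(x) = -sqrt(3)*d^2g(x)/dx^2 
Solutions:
 g(x) = C1 + C2*erf(sqrt(2)*3^(3/4)*x/6)


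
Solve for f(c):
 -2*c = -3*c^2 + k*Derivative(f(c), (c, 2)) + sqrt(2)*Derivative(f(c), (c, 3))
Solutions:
 f(c) = C1 + C2*c + C3*exp(-sqrt(2)*c*k/2) + c^4/(4*k) + c^3*(-1/3 - sqrt(2)/k)/k + c^2*(sqrt(2) + 6/k)/k^2


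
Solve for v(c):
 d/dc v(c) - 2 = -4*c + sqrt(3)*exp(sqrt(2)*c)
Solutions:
 v(c) = C1 - 2*c^2 + 2*c + sqrt(6)*exp(sqrt(2)*c)/2


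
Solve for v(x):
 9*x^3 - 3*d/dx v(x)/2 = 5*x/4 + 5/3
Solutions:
 v(x) = C1 + 3*x^4/2 - 5*x^2/12 - 10*x/9


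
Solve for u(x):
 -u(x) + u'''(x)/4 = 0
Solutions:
 u(x) = C3*exp(2^(2/3)*x) + (C1*sin(2^(2/3)*sqrt(3)*x/2) + C2*cos(2^(2/3)*sqrt(3)*x/2))*exp(-2^(2/3)*x/2)


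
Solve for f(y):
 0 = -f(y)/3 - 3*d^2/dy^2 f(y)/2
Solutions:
 f(y) = C1*sin(sqrt(2)*y/3) + C2*cos(sqrt(2)*y/3)


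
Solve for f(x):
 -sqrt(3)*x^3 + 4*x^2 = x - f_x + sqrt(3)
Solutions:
 f(x) = C1 + sqrt(3)*x^4/4 - 4*x^3/3 + x^2/2 + sqrt(3)*x


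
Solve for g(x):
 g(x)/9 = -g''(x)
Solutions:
 g(x) = C1*sin(x/3) + C2*cos(x/3)


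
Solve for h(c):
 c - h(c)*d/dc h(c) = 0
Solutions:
 h(c) = -sqrt(C1 + c^2)
 h(c) = sqrt(C1 + c^2)


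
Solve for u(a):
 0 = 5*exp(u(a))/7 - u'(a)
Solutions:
 u(a) = log(-1/(C1 + 5*a)) + log(7)


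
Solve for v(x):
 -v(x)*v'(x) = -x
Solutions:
 v(x) = -sqrt(C1 + x^2)
 v(x) = sqrt(C1 + x^2)


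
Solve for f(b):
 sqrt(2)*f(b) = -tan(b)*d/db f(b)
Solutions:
 f(b) = C1/sin(b)^(sqrt(2))


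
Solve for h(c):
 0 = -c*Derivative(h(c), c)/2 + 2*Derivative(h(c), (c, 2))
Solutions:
 h(c) = C1 + C2*erfi(sqrt(2)*c/4)


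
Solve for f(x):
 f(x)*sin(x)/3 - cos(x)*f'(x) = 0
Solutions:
 f(x) = C1/cos(x)^(1/3)


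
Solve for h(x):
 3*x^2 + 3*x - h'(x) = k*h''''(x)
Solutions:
 h(x) = C1 + C2*exp(x*(-1/k)^(1/3)) + C3*exp(x*(-1/k)^(1/3)*(-1 + sqrt(3)*I)/2) + C4*exp(-x*(-1/k)^(1/3)*(1 + sqrt(3)*I)/2) + x^3 + 3*x^2/2


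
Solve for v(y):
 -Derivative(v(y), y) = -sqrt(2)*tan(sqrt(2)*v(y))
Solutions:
 v(y) = sqrt(2)*(pi - asin(C1*exp(2*y)))/2
 v(y) = sqrt(2)*asin(C1*exp(2*y))/2


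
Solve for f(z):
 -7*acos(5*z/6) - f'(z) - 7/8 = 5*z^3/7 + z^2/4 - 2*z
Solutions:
 f(z) = C1 - 5*z^4/28 - z^3/12 + z^2 - 7*z*acos(5*z/6) - 7*z/8 + 7*sqrt(36 - 25*z^2)/5


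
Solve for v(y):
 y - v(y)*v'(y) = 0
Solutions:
 v(y) = -sqrt(C1 + y^2)
 v(y) = sqrt(C1 + y^2)


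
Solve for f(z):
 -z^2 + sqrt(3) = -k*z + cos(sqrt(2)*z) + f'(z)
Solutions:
 f(z) = C1 + k*z^2/2 - z^3/3 + sqrt(3)*z - sqrt(2)*sin(sqrt(2)*z)/2


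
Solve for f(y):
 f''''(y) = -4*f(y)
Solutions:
 f(y) = (C1*sin(y) + C2*cos(y))*exp(-y) + (C3*sin(y) + C4*cos(y))*exp(y)


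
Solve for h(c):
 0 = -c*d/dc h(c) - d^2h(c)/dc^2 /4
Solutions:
 h(c) = C1 + C2*erf(sqrt(2)*c)


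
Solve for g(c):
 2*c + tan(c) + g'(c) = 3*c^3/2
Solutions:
 g(c) = C1 + 3*c^4/8 - c^2 + log(cos(c))


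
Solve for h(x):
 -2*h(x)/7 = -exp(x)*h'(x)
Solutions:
 h(x) = C1*exp(-2*exp(-x)/7)


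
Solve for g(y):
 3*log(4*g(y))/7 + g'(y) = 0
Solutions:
 7*Integral(1/(log(_y) + 2*log(2)), (_y, g(y)))/3 = C1 - y


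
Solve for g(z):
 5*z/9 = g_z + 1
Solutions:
 g(z) = C1 + 5*z^2/18 - z


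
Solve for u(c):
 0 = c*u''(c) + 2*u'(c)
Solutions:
 u(c) = C1 + C2/c


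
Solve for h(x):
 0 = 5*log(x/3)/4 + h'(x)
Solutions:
 h(x) = C1 - 5*x*log(x)/4 + 5*x/4 + 5*x*log(3)/4


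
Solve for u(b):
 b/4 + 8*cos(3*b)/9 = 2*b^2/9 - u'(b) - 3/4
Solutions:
 u(b) = C1 + 2*b^3/27 - b^2/8 - 3*b/4 - 8*sin(3*b)/27


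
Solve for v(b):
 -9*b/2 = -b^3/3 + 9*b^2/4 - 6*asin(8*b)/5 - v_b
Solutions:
 v(b) = C1 - b^4/12 + 3*b^3/4 + 9*b^2/4 - 6*b*asin(8*b)/5 - 3*sqrt(1 - 64*b^2)/20


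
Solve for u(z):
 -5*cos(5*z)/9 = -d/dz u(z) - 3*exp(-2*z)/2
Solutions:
 u(z) = C1 + sin(5*z)/9 + 3*exp(-2*z)/4


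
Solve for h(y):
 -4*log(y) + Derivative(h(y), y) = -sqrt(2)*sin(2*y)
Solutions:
 h(y) = C1 + 4*y*log(y) - 4*y + sqrt(2)*cos(2*y)/2


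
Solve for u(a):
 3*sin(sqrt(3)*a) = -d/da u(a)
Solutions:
 u(a) = C1 + sqrt(3)*cos(sqrt(3)*a)


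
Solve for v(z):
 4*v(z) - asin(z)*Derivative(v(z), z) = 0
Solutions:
 v(z) = C1*exp(4*Integral(1/asin(z), z))


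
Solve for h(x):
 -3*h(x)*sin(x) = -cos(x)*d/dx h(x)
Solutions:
 h(x) = C1/cos(x)^3


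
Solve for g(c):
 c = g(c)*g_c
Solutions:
 g(c) = -sqrt(C1 + c^2)
 g(c) = sqrt(C1 + c^2)


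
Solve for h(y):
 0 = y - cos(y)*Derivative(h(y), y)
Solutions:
 h(y) = C1 + Integral(y/cos(y), y)


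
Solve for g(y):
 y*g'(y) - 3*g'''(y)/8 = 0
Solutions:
 g(y) = C1 + Integral(C2*airyai(2*3^(2/3)*y/3) + C3*airybi(2*3^(2/3)*y/3), y)


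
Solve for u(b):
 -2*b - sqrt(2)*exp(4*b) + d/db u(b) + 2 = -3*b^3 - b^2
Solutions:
 u(b) = C1 - 3*b^4/4 - b^3/3 + b^2 - 2*b + sqrt(2)*exp(4*b)/4


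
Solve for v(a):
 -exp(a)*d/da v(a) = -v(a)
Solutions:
 v(a) = C1*exp(-exp(-a))


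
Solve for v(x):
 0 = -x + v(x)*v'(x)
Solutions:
 v(x) = -sqrt(C1 + x^2)
 v(x) = sqrt(C1 + x^2)


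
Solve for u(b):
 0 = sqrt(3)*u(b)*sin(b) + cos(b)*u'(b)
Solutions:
 u(b) = C1*cos(b)^(sqrt(3))


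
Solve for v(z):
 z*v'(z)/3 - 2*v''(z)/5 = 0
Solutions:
 v(z) = C1 + C2*erfi(sqrt(15)*z/6)


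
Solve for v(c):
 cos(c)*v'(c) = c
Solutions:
 v(c) = C1 + Integral(c/cos(c), c)


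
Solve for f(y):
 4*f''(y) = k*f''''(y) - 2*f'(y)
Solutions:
 f(y) = C1 + C2*exp(y*(3^(1/3)*(sqrt(3)*sqrt((27 - 64/k)/k^2) - 9/k)^(1/3)/6 - 3^(5/6)*I*(sqrt(3)*sqrt((27 - 64/k)/k^2) - 9/k)^(1/3)/6 - 8/(k*(-3^(1/3) + 3^(5/6)*I)*(sqrt(3)*sqrt((27 - 64/k)/k^2) - 9/k)^(1/3)))) + C3*exp(y*(3^(1/3)*(sqrt(3)*sqrt((27 - 64/k)/k^2) - 9/k)^(1/3)/6 + 3^(5/6)*I*(sqrt(3)*sqrt((27 - 64/k)/k^2) - 9/k)^(1/3)/6 + 8/(k*(3^(1/3) + 3^(5/6)*I)*(sqrt(3)*sqrt((27 - 64/k)/k^2) - 9/k)^(1/3)))) + C4*exp(-3^(1/3)*y*((sqrt(3)*sqrt((27 - 64/k)/k^2) - 9/k)^(1/3) + 4*3^(1/3)/(k*(sqrt(3)*sqrt((27 - 64/k)/k^2) - 9/k)^(1/3)))/3)


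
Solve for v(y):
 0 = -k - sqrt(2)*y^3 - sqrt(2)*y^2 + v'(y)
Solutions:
 v(y) = C1 + k*y + sqrt(2)*y^4/4 + sqrt(2)*y^3/3


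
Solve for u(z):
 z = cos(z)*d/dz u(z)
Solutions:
 u(z) = C1 + Integral(z/cos(z), z)


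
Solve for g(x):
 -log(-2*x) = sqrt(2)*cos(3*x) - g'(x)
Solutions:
 g(x) = C1 + x*log(-x) - x + x*log(2) + sqrt(2)*sin(3*x)/3


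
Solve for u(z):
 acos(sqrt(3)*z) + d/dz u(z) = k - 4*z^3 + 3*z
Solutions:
 u(z) = C1 + k*z - z^4 + 3*z^2/2 - z*acos(sqrt(3)*z) + sqrt(3)*sqrt(1 - 3*z^2)/3


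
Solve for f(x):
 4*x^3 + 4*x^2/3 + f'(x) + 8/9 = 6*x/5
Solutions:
 f(x) = C1 - x^4 - 4*x^3/9 + 3*x^2/5 - 8*x/9


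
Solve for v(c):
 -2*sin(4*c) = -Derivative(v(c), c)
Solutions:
 v(c) = C1 - cos(4*c)/2


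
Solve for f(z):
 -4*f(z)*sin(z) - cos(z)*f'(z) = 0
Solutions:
 f(z) = C1*cos(z)^4


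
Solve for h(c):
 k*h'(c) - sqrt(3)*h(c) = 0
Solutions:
 h(c) = C1*exp(sqrt(3)*c/k)


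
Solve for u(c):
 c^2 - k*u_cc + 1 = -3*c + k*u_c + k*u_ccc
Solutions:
 u(c) = C1 + c^3/(3*k) + c^2/(2*k) - 2*c/k + (C2*sin(sqrt(3)*c/2) + C3*cos(sqrt(3)*c/2))*exp(-c/2)


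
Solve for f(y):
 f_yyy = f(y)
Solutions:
 f(y) = C3*exp(y) + (C1*sin(sqrt(3)*y/2) + C2*cos(sqrt(3)*y/2))*exp(-y/2)


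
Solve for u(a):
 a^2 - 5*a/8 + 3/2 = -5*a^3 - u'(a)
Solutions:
 u(a) = C1 - 5*a^4/4 - a^3/3 + 5*a^2/16 - 3*a/2


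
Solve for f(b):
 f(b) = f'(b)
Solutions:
 f(b) = C1*exp(b)


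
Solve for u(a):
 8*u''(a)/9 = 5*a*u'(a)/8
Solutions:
 u(a) = C1 + C2*erfi(3*sqrt(10)*a/16)


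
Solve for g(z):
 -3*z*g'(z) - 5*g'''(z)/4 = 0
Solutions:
 g(z) = C1 + Integral(C2*airyai(-12^(1/3)*5^(2/3)*z/5) + C3*airybi(-12^(1/3)*5^(2/3)*z/5), z)


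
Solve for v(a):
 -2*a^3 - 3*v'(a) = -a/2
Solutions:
 v(a) = C1 - a^4/6 + a^2/12


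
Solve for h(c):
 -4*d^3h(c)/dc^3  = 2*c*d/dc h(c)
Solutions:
 h(c) = C1 + Integral(C2*airyai(-2^(2/3)*c/2) + C3*airybi(-2^(2/3)*c/2), c)


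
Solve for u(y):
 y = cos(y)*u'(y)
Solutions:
 u(y) = C1 + Integral(y/cos(y), y)


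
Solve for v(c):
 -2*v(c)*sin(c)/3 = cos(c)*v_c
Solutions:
 v(c) = C1*cos(c)^(2/3)


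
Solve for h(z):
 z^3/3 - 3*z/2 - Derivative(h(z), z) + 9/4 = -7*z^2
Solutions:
 h(z) = C1 + z^4/12 + 7*z^3/3 - 3*z^2/4 + 9*z/4


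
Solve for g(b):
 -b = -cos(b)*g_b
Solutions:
 g(b) = C1 + Integral(b/cos(b), b)


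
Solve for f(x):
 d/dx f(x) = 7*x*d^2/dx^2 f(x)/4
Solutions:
 f(x) = C1 + C2*x^(11/7)


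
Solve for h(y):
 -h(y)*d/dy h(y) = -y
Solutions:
 h(y) = -sqrt(C1 + y^2)
 h(y) = sqrt(C1 + y^2)


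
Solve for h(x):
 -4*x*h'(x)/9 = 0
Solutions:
 h(x) = C1


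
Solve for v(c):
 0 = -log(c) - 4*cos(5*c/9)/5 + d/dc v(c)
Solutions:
 v(c) = C1 + c*log(c) - c + 36*sin(5*c/9)/25


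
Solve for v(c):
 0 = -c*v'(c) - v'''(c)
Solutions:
 v(c) = C1 + Integral(C2*airyai(-c) + C3*airybi(-c), c)


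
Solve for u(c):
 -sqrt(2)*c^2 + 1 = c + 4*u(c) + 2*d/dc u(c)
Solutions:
 u(c) = C1*exp(-2*c) - sqrt(2)*c^2/4 - c/4 + sqrt(2)*c/4 - sqrt(2)/8 + 3/8


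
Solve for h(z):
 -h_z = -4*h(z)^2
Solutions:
 h(z) = -1/(C1 + 4*z)


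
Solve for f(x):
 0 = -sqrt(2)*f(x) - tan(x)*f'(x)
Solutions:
 f(x) = C1/sin(x)^(sqrt(2))


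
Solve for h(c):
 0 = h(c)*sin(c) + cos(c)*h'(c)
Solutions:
 h(c) = C1*cos(c)


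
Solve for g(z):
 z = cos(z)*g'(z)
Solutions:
 g(z) = C1 + Integral(z/cos(z), z)


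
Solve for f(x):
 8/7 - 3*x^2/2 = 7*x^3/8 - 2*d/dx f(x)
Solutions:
 f(x) = C1 + 7*x^4/64 + x^3/4 - 4*x/7


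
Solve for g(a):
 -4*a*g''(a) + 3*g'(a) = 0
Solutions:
 g(a) = C1 + C2*a^(7/4)


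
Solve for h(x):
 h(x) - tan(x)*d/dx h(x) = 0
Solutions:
 h(x) = C1*sin(x)


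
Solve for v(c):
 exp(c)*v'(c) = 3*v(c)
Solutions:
 v(c) = C1*exp(-3*exp(-c))


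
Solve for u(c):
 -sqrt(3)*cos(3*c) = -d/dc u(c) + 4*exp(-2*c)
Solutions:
 u(c) = C1 + sqrt(3)*sin(3*c)/3 - 2*exp(-2*c)


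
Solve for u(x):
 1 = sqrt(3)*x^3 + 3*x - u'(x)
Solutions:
 u(x) = C1 + sqrt(3)*x^4/4 + 3*x^2/2 - x


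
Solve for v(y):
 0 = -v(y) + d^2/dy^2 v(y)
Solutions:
 v(y) = C1*exp(-y) + C2*exp(y)


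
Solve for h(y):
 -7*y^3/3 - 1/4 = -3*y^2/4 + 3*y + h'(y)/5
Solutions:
 h(y) = C1 - 35*y^4/12 + 5*y^3/4 - 15*y^2/2 - 5*y/4


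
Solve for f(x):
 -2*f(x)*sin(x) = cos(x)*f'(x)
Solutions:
 f(x) = C1*cos(x)^2


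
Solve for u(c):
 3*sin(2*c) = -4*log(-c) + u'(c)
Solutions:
 u(c) = C1 + 4*c*log(-c) - 4*c - 3*cos(2*c)/2


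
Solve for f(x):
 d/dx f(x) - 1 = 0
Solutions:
 f(x) = C1 + x


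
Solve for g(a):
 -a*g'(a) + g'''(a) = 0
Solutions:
 g(a) = C1 + Integral(C2*airyai(a) + C3*airybi(a), a)


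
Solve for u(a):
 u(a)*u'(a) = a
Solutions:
 u(a) = -sqrt(C1 + a^2)
 u(a) = sqrt(C1 + a^2)


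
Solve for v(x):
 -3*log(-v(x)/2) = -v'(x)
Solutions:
 -Integral(1/(log(-_y) - log(2)), (_y, v(x)))/3 = C1 - x


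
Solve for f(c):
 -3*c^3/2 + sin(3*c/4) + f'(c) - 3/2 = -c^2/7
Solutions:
 f(c) = C1 + 3*c^4/8 - c^3/21 + 3*c/2 + 4*cos(3*c/4)/3


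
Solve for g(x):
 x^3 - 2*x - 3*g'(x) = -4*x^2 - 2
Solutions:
 g(x) = C1 + x^4/12 + 4*x^3/9 - x^2/3 + 2*x/3


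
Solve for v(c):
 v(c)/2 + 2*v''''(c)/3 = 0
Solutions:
 v(c) = (C1*sin(3^(1/4)*c/2) + C2*cos(3^(1/4)*c/2))*exp(-3^(1/4)*c/2) + (C3*sin(3^(1/4)*c/2) + C4*cos(3^(1/4)*c/2))*exp(3^(1/4)*c/2)


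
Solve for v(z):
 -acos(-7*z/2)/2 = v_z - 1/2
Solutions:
 v(z) = C1 - z*acos(-7*z/2)/2 + z/2 - sqrt(4 - 49*z^2)/14


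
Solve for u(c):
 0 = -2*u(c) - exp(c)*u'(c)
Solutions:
 u(c) = C1*exp(2*exp(-c))


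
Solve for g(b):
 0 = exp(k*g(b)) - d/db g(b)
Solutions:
 g(b) = Piecewise((log(-1/(C1*k + b*k))/k, Ne(k, 0)), (nan, True))
 g(b) = Piecewise((C1 + b, Eq(k, 0)), (nan, True))


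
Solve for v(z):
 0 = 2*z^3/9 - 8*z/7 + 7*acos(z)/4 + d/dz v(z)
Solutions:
 v(z) = C1 - z^4/18 + 4*z^2/7 - 7*z*acos(z)/4 + 7*sqrt(1 - z^2)/4


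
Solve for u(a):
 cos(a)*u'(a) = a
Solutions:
 u(a) = C1 + Integral(a/cos(a), a)


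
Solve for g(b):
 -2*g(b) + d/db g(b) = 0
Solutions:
 g(b) = C1*exp(2*b)


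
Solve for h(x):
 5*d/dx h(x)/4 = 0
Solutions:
 h(x) = C1


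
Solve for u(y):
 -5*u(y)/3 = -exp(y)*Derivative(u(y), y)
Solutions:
 u(y) = C1*exp(-5*exp(-y)/3)


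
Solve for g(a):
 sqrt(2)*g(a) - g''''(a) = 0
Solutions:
 g(a) = C1*exp(-2^(1/8)*a) + C2*exp(2^(1/8)*a) + C3*sin(2^(1/8)*a) + C4*cos(2^(1/8)*a)


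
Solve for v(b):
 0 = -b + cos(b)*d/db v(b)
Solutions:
 v(b) = C1 + Integral(b/cos(b), b)


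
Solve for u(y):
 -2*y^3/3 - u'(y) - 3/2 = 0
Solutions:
 u(y) = C1 - y^4/6 - 3*y/2


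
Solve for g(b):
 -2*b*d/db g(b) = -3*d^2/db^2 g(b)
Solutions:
 g(b) = C1 + C2*erfi(sqrt(3)*b/3)


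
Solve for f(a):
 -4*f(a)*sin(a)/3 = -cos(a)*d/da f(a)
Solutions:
 f(a) = C1/cos(a)^(4/3)


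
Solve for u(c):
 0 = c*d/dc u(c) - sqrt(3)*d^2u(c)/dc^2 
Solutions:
 u(c) = C1 + C2*erfi(sqrt(2)*3^(3/4)*c/6)


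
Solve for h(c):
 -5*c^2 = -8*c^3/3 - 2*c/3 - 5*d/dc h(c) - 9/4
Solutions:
 h(c) = C1 - 2*c^4/15 + c^3/3 - c^2/15 - 9*c/20


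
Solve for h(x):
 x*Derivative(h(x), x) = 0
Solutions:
 h(x) = C1


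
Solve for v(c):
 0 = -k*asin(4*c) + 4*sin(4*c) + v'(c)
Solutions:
 v(c) = C1 + k*(c*asin(4*c) + sqrt(1 - 16*c^2)/4) + cos(4*c)


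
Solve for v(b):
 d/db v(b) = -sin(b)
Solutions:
 v(b) = C1 + cos(b)


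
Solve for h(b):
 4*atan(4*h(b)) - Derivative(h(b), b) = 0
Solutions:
 Integral(1/atan(4*_y), (_y, h(b))) = C1 + 4*b


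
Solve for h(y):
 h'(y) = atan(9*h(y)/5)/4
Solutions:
 Integral(1/atan(9*_y/5), (_y, h(y))) = C1 + y/4


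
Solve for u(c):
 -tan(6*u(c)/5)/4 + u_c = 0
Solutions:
 u(c) = -5*asin(C1*exp(3*c/10))/6 + 5*pi/6
 u(c) = 5*asin(C1*exp(3*c/10))/6


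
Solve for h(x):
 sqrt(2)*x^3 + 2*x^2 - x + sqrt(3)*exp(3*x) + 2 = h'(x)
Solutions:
 h(x) = C1 + sqrt(2)*x^4/4 + 2*x^3/3 - x^2/2 + 2*x + sqrt(3)*exp(3*x)/3


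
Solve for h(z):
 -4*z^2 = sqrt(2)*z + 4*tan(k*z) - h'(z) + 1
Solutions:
 h(z) = C1 + 4*z^3/3 + sqrt(2)*z^2/2 + z + 4*Piecewise((-log(cos(k*z))/k, Ne(k, 0)), (0, True))


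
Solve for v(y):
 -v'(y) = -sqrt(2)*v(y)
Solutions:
 v(y) = C1*exp(sqrt(2)*y)


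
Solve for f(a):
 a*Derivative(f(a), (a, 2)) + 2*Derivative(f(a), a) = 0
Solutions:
 f(a) = C1 + C2/a


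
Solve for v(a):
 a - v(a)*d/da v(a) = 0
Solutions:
 v(a) = -sqrt(C1 + a^2)
 v(a) = sqrt(C1 + a^2)


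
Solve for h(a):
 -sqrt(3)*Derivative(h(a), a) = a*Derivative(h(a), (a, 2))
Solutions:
 h(a) = C1 + C2*a^(1 - sqrt(3))


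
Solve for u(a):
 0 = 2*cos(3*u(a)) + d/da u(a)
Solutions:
 u(a) = -asin((C1 + exp(12*a))/(C1 - exp(12*a)))/3 + pi/3
 u(a) = asin((C1 + exp(12*a))/(C1 - exp(12*a)))/3


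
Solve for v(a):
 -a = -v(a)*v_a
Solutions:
 v(a) = -sqrt(C1 + a^2)
 v(a) = sqrt(C1 + a^2)


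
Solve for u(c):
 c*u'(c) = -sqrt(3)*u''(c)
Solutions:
 u(c) = C1 + C2*erf(sqrt(2)*3^(3/4)*c/6)


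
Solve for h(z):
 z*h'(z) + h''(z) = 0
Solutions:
 h(z) = C1 + C2*erf(sqrt(2)*z/2)


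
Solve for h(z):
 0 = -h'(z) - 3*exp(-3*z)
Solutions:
 h(z) = C1 + exp(-3*z)


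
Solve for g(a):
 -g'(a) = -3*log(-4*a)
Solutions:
 g(a) = C1 + 3*a*log(-a) + 3*a*(-1 + 2*log(2))


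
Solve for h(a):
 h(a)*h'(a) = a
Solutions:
 h(a) = -sqrt(C1 + a^2)
 h(a) = sqrt(C1 + a^2)


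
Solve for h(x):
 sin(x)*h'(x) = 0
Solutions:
 h(x) = C1


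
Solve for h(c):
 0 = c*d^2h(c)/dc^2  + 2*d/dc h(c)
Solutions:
 h(c) = C1 + C2/c


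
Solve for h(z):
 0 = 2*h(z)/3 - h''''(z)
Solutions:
 h(z) = C1*exp(-2^(1/4)*3^(3/4)*z/3) + C2*exp(2^(1/4)*3^(3/4)*z/3) + C3*sin(2^(1/4)*3^(3/4)*z/3) + C4*cos(2^(1/4)*3^(3/4)*z/3)


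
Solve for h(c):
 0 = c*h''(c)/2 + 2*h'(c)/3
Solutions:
 h(c) = C1 + C2/c^(1/3)


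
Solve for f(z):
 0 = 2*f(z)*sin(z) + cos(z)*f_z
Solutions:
 f(z) = C1*cos(z)^2


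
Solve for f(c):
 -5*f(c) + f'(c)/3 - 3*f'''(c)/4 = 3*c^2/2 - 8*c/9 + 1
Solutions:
 f(c) = C1*exp(2^(1/3)*c*(2*2^(1/3)/(sqrt(163977)/9 + 45)^(1/3) + 3*(sqrt(163977)/9 + 45)^(1/3))/18)*sin(sqrt(3)*c*(-3*(2*sqrt(163977)/9 + 90)^(1/3) + 4/(2*sqrt(163977)/9 + 90)^(1/3))/18) + C2*exp(2^(1/3)*c*(2*2^(1/3)/(sqrt(163977)/9 + 45)^(1/3) + 3*(sqrt(163977)/9 + 45)^(1/3))/18)*cos(sqrt(3)*c*(-3*(2*sqrt(163977)/9 + 90)^(1/3) + 4/(2*sqrt(163977)/9 + 90)^(1/3))/18) + C3*exp(-2^(1/3)*c*(2*2^(1/3)/(sqrt(163977)/9 + 45)^(1/3) + 3*(sqrt(163977)/9 + 45)^(1/3))/9) - 3*c^2/10 + 31*c/225 - 644/3375


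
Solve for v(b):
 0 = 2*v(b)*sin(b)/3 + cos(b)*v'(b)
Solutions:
 v(b) = C1*cos(b)^(2/3)


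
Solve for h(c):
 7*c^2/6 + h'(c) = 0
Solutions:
 h(c) = C1 - 7*c^3/18


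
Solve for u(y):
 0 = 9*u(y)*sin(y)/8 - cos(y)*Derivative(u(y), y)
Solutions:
 u(y) = C1/cos(y)^(9/8)


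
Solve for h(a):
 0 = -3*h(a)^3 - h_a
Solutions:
 h(a) = -sqrt(2)*sqrt(-1/(C1 - 3*a))/2
 h(a) = sqrt(2)*sqrt(-1/(C1 - 3*a))/2


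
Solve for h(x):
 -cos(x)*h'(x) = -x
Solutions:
 h(x) = C1 + Integral(x/cos(x), x)


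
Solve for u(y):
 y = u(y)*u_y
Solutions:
 u(y) = -sqrt(C1 + y^2)
 u(y) = sqrt(C1 + y^2)


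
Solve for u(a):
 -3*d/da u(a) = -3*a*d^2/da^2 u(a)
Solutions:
 u(a) = C1 + C2*a^2


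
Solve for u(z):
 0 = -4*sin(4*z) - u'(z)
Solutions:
 u(z) = C1 + cos(4*z)


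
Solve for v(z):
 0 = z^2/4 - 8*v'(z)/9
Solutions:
 v(z) = C1 + 3*z^3/32


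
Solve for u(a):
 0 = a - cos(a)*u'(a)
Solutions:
 u(a) = C1 + Integral(a/cos(a), a)


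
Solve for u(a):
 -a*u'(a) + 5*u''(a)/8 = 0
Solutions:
 u(a) = C1 + C2*erfi(2*sqrt(5)*a/5)


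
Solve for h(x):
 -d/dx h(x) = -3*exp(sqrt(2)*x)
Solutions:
 h(x) = C1 + 3*sqrt(2)*exp(sqrt(2)*x)/2


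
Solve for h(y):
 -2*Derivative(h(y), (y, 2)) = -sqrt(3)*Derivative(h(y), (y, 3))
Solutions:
 h(y) = C1 + C2*y + C3*exp(2*sqrt(3)*y/3)


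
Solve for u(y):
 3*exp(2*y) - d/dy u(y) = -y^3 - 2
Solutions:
 u(y) = C1 + y^4/4 + 2*y + 3*exp(2*y)/2


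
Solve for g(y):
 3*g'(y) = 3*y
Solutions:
 g(y) = C1 + y^2/2


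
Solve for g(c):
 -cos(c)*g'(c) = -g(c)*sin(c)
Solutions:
 g(c) = C1/cos(c)


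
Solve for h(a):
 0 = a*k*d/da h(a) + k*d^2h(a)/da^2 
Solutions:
 h(a) = C1 + C2*erf(sqrt(2)*a/2)


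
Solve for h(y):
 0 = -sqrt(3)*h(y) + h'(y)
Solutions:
 h(y) = C1*exp(sqrt(3)*y)


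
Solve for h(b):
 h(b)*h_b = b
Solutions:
 h(b) = -sqrt(C1 + b^2)
 h(b) = sqrt(C1 + b^2)


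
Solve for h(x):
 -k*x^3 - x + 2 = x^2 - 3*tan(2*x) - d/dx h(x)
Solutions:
 h(x) = C1 + k*x^4/4 + x^3/3 + x^2/2 - 2*x + 3*log(cos(2*x))/2


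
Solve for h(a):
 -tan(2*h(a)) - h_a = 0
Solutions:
 h(a) = -asin(C1*exp(-2*a))/2 + pi/2
 h(a) = asin(C1*exp(-2*a))/2


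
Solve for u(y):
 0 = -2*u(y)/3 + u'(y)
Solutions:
 u(y) = C1*exp(2*y/3)


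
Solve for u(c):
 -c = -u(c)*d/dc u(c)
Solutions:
 u(c) = -sqrt(C1 + c^2)
 u(c) = sqrt(C1 + c^2)


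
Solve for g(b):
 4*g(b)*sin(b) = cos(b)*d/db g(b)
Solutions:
 g(b) = C1/cos(b)^4


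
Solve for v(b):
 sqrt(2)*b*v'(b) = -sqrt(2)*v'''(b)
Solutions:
 v(b) = C1 + Integral(C2*airyai(-b) + C3*airybi(-b), b)


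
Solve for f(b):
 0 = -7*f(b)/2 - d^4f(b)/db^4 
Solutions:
 f(b) = (C1*sin(14^(1/4)*b/2) + C2*cos(14^(1/4)*b/2))*exp(-14^(1/4)*b/2) + (C3*sin(14^(1/4)*b/2) + C4*cos(14^(1/4)*b/2))*exp(14^(1/4)*b/2)


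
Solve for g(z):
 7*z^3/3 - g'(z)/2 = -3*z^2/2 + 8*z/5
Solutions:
 g(z) = C1 + 7*z^4/6 + z^3 - 8*z^2/5


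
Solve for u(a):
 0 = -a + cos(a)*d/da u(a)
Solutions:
 u(a) = C1 + Integral(a/cos(a), a)


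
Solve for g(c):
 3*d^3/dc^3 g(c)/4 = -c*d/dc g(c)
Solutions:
 g(c) = C1 + Integral(C2*airyai(-6^(2/3)*c/3) + C3*airybi(-6^(2/3)*c/3), c)


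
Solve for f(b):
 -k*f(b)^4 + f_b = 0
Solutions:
 f(b) = (-1/(C1 + 3*b*k))^(1/3)
 f(b) = (-1/(C1 + b*k))^(1/3)*(-3^(2/3) - 3*3^(1/6)*I)/6
 f(b) = (-1/(C1 + b*k))^(1/3)*(-3^(2/3) + 3*3^(1/6)*I)/6


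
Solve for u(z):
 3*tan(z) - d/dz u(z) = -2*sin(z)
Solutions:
 u(z) = C1 - 3*log(cos(z)) - 2*cos(z)


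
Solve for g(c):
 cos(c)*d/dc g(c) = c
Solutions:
 g(c) = C1 + Integral(c/cos(c), c)


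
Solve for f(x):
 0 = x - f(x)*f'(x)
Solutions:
 f(x) = -sqrt(C1 + x^2)
 f(x) = sqrt(C1 + x^2)


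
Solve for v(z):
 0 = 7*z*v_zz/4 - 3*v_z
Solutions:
 v(z) = C1 + C2*z^(19/7)


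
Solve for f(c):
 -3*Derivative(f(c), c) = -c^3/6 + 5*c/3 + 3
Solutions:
 f(c) = C1 + c^4/72 - 5*c^2/18 - c


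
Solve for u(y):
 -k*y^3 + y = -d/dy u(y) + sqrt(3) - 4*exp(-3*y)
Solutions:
 u(y) = C1 + k*y^4/4 - y^2/2 + sqrt(3)*y + 4*exp(-3*y)/3


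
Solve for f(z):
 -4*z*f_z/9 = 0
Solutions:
 f(z) = C1


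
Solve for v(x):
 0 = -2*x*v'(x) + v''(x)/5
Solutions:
 v(x) = C1 + C2*erfi(sqrt(5)*x)


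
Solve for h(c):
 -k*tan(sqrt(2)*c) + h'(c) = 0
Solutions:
 h(c) = C1 - sqrt(2)*k*log(cos(sqrt(2)*c))/2


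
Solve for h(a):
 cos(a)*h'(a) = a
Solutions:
 h(a) = C1 + Integral(a/cos(a), a)


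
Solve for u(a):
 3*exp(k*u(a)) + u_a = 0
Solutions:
 u(a) = Piecewise((log(1/(C1*k + 3*a*k))/k, Ne(k, 0)), (nan, True))
 u(a) = Piecewise((C1 - 3*a, Eq(k, 0)), (nan, True))


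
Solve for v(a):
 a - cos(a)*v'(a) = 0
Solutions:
 v(a) = C1 + Integral(a/cos(a), a)


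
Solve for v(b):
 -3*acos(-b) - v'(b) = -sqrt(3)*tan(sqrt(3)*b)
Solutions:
 v(b) = C1 - 3*b*acos(-b) - 3*sqrt(1 - b^2) - log(cos(sqrt(3)*b))


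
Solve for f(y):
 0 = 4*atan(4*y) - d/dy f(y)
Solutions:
 f(y) = C1 + 4*y*atan(4*y) - log(16*y^2 + 1)/2


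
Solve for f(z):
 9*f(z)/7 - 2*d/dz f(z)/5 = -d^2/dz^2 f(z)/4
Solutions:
 f(z) = (C1*sin(2*sqrt(1379)*z/35) + C2*cos(2*sqrt(1379)*z/35))*exp(4*z/5)


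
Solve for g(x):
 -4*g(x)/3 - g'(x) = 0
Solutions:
 g(x) = C1*exp(-4*x/3)


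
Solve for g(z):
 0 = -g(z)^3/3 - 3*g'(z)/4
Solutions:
 g(z) = -3*sqrt(2)*sqrt(-1/(C1 - 4*z))/2
 g(z) = 3*sqrt(2)*sqrt(-1/(C1 - 4*z))/2


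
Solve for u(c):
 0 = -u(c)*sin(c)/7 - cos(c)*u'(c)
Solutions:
 u(c) = C1*cos(c)^(1/7)


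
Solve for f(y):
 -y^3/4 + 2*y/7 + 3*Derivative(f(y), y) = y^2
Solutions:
 f(y) = C1 + y^4/48 + y^3/9 - y^2/21


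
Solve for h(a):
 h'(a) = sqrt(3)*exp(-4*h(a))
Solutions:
 h(a) = log(-I*(C1 + 4*sqrt(3)*a)^(1/4))
 h(a) = log(I*(C1 + 4*sqrt(3)*a)^(1/4))
 h(a) = log(-(C1 + 4*sqrt(3)*a)^(1/4))
 h(a) = log(C1 + 4*sqrt(3)*a)/4


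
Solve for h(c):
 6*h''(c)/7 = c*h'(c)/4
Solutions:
 h(c) = C1 + C2*erfi(sqrt(21)*c/12)


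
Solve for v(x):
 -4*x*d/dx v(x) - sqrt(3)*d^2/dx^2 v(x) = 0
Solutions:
 v(x) = C1 + C2*erf(sqrt(2)*3^(3/4)*x/3)


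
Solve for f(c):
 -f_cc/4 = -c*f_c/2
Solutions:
 f(c) = C1 + C2*erfi(c)


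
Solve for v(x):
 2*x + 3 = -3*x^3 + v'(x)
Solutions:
 v(x) = C1 + 3*x^4/4 + x^2 + 3*x


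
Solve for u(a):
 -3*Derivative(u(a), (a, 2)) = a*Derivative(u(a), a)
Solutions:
 u(a) = C1 + C2*erf(sqrt(6)*a/6)


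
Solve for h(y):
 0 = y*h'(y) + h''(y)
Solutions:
 h(y) = C1 + C2*erf(sqrt(2)*y/2)


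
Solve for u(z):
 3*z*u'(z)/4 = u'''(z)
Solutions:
 u(z) = C1 + Integral(C2*airyai(6^(1/3)*z/2) + C3*airybi(6^(1/3)*z/2), z)


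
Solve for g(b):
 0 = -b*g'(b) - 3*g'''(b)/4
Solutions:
 g(b) = C1 + Integral(C2*airyai(-6^(2/3)*b/3) + C3*airybi(-6^(2/3)*b/3), b)


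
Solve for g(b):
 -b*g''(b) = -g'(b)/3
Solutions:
 g(b) = C1 + C2*b^(4/3)


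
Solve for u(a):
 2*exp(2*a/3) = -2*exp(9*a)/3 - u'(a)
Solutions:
 u(a) = C1 - 3*exp(2*a/3) - 2*exp(9*a)/27


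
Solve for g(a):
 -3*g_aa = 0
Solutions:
 g(a) = C1 + C2*a


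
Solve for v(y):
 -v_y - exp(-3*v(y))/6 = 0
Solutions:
 v(y) = log(C1 - y/2)/3
 v(y) = log((-1 - sqrt(3)*I)*(C1 - y/2)^(1/3)/2)
 v(y) = log((-1 + sqrt(3)*I)*(C1 - y/2)^(1/3)/2)


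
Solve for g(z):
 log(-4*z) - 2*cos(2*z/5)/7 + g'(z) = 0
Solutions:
 g(z) = C1 - z*log(-z) - 2*z*log(2) + z + 5*sin(2*z/5)/7


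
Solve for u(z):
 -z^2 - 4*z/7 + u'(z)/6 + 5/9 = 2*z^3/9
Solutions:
 u(z) = C1 + z^4/3 + 2*z^3 + 12*z^2/7 - 10*z/3


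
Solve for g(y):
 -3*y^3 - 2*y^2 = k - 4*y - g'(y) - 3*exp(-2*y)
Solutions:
 g(y) = C1 + k*y + 3*y^4/4 + 2*y^3/3 - 2*y^2 + 3*exp(-2*y)/2


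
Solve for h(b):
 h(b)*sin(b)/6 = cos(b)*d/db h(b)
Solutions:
 h(b) = C1/cos(b)^(1/6)


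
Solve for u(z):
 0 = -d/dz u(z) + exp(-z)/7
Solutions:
 u(z) = C1 - exp(-z)/7


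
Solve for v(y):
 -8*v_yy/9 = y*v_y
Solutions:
 v(y) = C1 + C2*erf(3*y/4)


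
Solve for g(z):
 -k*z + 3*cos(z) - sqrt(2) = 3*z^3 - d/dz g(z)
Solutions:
 g(z) = C1 + k*z^2/2 + 3*z^4/4 + sqrt(2)*z - 3*sin(z)


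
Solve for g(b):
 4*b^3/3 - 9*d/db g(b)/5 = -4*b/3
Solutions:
 g(b) = C1 + 5*b^4/27 + 10*b^2/27


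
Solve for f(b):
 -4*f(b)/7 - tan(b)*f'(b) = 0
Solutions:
 f(b) = C1/sin(b)^(4/7)


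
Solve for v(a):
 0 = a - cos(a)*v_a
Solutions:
 v(a) = C1 + Integral(a/cos(a), a)


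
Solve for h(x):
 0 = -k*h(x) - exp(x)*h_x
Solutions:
 h(x) = C1*exp(k*exp(-x))


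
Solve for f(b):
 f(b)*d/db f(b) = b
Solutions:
 f(b) = -sqrt(C1 + b^2)
 f(b) = sqrt(C1 + b^2)


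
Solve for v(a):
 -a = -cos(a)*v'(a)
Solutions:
 v(a) = C1 + Integral(a/cos(a), a)


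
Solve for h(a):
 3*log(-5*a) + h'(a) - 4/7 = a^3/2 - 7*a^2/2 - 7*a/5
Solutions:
 h(a) = C1 + a^4/8 - 7*a^3/6 - 7*a^2/10 - 3*a*log(-a) + a*(25/7 - 3*log(5))


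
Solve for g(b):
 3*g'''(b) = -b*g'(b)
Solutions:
 g(b) = C1 + Integral(C2*airyai(-3^(2/3)*b/3) + C3*airybi(-3^(2/3)*b/3), b)


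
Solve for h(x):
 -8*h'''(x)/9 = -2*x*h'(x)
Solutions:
 h(x) = C1 + Integral(C2*airyai(2^(1/3)*3^(2/3)*x/2) + C3*airybi(2^(1/3)*3^(2/3)*x/2), x)


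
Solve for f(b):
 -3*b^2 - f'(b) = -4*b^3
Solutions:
 f(b) = C1 + b^4 - b^3


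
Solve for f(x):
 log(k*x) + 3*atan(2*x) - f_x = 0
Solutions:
 f(x) = C1 + x*log(k*x) + 3*x*atan(2*x) - x - 3*log(4*x^2 + 1)/4


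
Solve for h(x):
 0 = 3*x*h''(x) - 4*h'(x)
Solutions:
 h(x) = C1 + C2*x^(7/3)


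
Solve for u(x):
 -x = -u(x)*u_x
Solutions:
 u(x) = -sqrt(C1 + x^2)
 u(x) = sqrt(C1 + x^2)


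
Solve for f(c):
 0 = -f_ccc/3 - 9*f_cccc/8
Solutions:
 f(c) = C1 + C2*c + C3*c^2 + C4*exp(-8*c/27)


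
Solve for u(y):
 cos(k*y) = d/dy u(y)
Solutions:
 u(y) = C1 + sin(k*y)/k


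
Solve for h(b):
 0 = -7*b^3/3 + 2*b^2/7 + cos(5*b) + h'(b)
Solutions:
 h(b) = C1 + 7*b^4/12 - 2*b^3/21 - sin(5*b)/5


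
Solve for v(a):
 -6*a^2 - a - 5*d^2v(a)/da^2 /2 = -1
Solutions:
 v(a) = C1 + C2*a - a^4/5 - a^3/15 + a^2/5


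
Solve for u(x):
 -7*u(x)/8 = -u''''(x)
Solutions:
 u(x) = C1*exp(-14^(1/4)*x/2) + C2*exp(14^(1/4)*x/2) + C3*sin(14^(1/4)*x/2) + C4*cos(14^(1/4)*x/2)


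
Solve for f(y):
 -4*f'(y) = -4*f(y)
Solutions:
 f(y) = C1*exp(y)


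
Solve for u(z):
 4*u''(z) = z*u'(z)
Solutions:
 u(z) = C1 + C2*erfi(sqrt(2)*z/4)


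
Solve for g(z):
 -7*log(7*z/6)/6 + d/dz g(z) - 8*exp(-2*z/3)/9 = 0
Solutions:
 g(z) = C1 + 7*z*log(z)/6 + 7*z*(-log(6) - 1 + log(7))/6 - 4*exp(-2*z/3)/3


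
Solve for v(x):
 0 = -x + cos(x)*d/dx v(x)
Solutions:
 v(x) = C1 + Integral(x/cos(x), x)


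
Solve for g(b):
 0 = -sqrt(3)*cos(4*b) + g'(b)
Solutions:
 g(b) = C1 + sqrt(3)*sin(4*b)/4


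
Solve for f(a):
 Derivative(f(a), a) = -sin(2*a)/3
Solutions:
 f(a) = C1 + cos(2*a)/6


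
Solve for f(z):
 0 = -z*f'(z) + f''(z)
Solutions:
 f(z) = C1 + C2*erfi(sqrt(2)*z/2)


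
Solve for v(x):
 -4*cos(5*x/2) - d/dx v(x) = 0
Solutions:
 v(x) = C1 - 8*sin(5*x/2)/5


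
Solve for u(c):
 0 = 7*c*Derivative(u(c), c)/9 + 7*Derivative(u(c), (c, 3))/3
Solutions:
 u(c) = C1 + Integral(C2*airyai(-3^(2/3)*c/3) + C3*airybi(-3^(2/3)*c/3), c)


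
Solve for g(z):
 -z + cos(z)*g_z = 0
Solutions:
 g(z) = C1 + Integral(z/cos(z), z)


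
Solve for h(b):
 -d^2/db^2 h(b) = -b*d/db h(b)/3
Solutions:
 h(b) = C1 + C2*erfi(sqrt(6)*b/6)


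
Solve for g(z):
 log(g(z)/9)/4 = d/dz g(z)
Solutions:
 4*Integral(1/(-log(_y) + 2*log(3)), (_y, g(z))) = C1 - z


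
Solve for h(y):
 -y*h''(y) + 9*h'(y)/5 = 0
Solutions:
 h(y) = C1 + C2*y^(14/5)


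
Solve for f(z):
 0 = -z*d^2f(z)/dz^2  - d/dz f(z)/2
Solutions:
 f(z) = C1 + C2*sqrt(z)


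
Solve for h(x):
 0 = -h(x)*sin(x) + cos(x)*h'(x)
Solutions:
 h(x) = C1/cos(x)


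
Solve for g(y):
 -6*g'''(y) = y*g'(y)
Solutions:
 g(y) = C1 + Integral(C2*airyai(-6^(2/3)*y/6) + C3*airybi(-6^(2/3)*y/6), y)


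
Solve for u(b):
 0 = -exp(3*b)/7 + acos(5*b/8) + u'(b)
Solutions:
 u(b) = C1 - b*acos(5*b/8) + sqrt(64 - 25*b^2)/5 + exp(3*b)/21


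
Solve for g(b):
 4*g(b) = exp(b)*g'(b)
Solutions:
 g(b) = C1*exp(-4*exp(-b))


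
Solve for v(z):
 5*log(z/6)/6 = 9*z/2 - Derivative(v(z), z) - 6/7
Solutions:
 v(z) = C1 + 9*z^2/4 - 5*z*log(z)/6 - z/42 + 5*z*log(6)/6


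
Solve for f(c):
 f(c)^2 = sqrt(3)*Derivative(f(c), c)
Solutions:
 f(c) = -3/(C1 + sqrt(3)*c)


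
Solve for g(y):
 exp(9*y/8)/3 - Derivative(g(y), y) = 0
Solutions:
 g(y) = C1 + 8*exp(9*y/8)/27


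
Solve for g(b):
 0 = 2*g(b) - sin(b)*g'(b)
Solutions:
 g(b) = C1*(cos(b) - 1)/(cos(b) + 1)


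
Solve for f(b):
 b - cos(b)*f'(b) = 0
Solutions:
 f(b) = C1 + Integral(b/cos(b), b)


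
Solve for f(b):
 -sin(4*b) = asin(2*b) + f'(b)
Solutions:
 f(b) = C1 - b*asin(2*b) - sqrt(1 - 4*b^2)/2 + cos(4*b)/4


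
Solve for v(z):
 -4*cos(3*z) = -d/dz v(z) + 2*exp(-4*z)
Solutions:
 v(z) = C1 + 4*sin(3*z)/3 - exp(-4*z)/2


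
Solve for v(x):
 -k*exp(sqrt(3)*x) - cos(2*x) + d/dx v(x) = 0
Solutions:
 v(x) = C1 + sqrt(3)*k*exp(sqrt(3)*x)/3 + sin(2*x)/2


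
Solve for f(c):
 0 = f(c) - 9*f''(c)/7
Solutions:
 f(c) = C1*exp(-sqrt(7)*c/3) + C2*exp(sqrt(7)*c/3)


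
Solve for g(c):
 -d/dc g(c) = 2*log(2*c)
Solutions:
 g(c) = C1 - 2*c*log(c) - c*log(4) + 2*c


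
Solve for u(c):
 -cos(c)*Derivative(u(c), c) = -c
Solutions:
 u(c) = C1 + Integral(c/cos(c), c)


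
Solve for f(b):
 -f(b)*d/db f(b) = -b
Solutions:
 f(b) = -sqrt(C1 + b^2)
 f(b) = sqrt(C1 + b^2)


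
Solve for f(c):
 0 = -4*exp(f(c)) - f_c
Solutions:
 f(c) = log(1/(C1 + 4*c))


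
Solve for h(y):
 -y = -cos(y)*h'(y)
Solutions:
 h(y) = C1 + Integral(y/cos(y), y)


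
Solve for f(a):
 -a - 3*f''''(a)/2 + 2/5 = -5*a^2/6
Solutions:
 f(a) = C1 + C2*a + C3*a^2 + C4*a^3 + a^6/648 - a^5/180 + a^4/90


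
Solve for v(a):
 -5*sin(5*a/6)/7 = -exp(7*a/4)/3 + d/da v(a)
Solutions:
 v(a) = C1 + 4*exp(7*a/4)/21 + 6*cos(5*a/6)/7


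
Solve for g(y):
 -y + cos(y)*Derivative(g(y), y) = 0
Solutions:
 g(y) = C1 + Integral(y/cos(y), y)


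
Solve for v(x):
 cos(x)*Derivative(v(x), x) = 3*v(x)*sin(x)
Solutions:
 v(x) = C1/cos(x)^3


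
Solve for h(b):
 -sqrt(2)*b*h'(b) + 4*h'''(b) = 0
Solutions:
 h(b) = C1 + Integral(C2*airyai(sqrt(2)*b/2) + C3*airybi(sqrt(2)*b/2), b)


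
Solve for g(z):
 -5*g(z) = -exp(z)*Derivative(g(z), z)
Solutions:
 g(z) = C1*exp(-5*exp(-z))


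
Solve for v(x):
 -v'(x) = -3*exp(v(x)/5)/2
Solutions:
 v(x) = 5*log(-1/(C1 + 3*x)) + 5*log(10)


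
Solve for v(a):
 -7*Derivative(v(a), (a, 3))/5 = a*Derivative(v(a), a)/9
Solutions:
 v(a) = C1 + Integral(C2*airyai(-735^(1/3)*a/21) + C3*airybi(-735^(1/3)*a/21), a)


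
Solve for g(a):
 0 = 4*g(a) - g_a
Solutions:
 g(a) = C1*exp(4*a)


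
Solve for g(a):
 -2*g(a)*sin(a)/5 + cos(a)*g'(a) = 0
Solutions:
 g(a) = C1/cos(a)^(2/5)


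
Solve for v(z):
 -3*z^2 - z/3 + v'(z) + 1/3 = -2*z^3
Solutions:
 v(z) = C1 - z^4/2 + z^3 + z^2/6 - z/3


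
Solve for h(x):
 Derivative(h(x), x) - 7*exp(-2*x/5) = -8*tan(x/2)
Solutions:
 h(x) = C1 - 8*log(tan(x/2)^2 + 1) - 35*exp(-2*x/5)/2


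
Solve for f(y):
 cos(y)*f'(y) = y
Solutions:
 f(y) = C1 + Integral(y/cos(y), y)


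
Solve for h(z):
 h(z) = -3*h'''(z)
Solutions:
 h(z) = C3*exp(-3^(2/3)*z/3) + (C1*sin(3^(1/6)*z/2) + C2*cos(3^(1/6)*z/2))*exp(3^(2/3)*z/6)


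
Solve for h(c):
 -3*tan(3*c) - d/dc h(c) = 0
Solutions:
 h(c) = C1 + log(cos(3*c))


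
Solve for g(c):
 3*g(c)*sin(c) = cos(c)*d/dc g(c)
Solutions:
 g(c) = C1/cos(c)^3


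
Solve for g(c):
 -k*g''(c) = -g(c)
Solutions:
 g(c) = C1*exp(-c*sqrt(1/k)) + C2*exp(c*sqrt(1/k))


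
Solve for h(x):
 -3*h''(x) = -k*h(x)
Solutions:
 h(x) = C1*exp(-sqrt(3)*sqrt(k)*x/3) + C2*exp(sqrt(3)*sqrt(k)*x/3)


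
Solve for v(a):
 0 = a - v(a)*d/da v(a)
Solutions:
 v(a) = -sqrt(C1 + a^2)
 v(a) = sqrt(C1 + a^2)


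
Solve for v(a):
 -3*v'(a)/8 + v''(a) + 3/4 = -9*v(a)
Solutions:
 v(a) = (C1*sin(3*sqrt(255)*a/16) + C2*cos(3*sqrt(255)*a/16))*exp(3*a/16) - 1/12


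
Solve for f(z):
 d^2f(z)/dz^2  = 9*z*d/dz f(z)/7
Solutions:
 f(z) = C1 + C2*erfi(3*sqrt(14)*z/14)


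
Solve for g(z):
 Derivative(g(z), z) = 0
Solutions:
 g(z) = C1


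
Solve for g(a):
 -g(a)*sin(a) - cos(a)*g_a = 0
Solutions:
 g(a) = C1*cos(a)


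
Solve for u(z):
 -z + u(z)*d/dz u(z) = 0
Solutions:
 u(z) = -sqrt(C1 + z^2)
 u(z) = sqrt(C1 + z^2)


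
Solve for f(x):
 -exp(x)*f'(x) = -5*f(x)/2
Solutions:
 f(x) = C1*exp(-5*exp(-x)/2)
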